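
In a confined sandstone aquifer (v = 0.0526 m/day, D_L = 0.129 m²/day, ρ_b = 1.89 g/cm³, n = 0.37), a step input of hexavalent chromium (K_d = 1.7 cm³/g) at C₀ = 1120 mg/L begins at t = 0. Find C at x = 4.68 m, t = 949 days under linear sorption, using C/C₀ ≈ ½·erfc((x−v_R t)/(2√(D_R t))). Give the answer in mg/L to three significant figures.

602 mg/L

Retardation factor R = 1 + ρ_b·K_d/n = 1 + 1.89 × 1.7/0.37 = 9.684.
Sorption retards both mechanisms: v_R = v/R = 0.005432 m/day, D_R = D/R = 0.01332 m²/day.
v_R·t = 0.005432 × 949 = 5.154968 m; 2√(D_R t) = 7.111 m; argument = (4.68 − 5.154968)/7.111 = -0.06679.
C = C₀ × ½·erfc(-0.06679) = 1120 × 0.5376 = 602 mg/L.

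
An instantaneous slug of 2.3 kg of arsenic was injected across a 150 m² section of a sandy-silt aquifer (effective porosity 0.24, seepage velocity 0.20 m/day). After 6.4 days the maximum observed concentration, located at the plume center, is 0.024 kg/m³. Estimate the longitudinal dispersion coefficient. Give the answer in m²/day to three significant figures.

At the plume center C_max = M/(n_e·A·√(4πDt)), so D = M²/(4πt·(n_e·A·C_max)²).
n_e·A·C_max = 0.24 × 150 × 0.024 = 0.8640 kg/m.
D = 2.3²/(4π × 6.4 × 0.8640²) = 0.0881 m²/day.

0.0881 m²/day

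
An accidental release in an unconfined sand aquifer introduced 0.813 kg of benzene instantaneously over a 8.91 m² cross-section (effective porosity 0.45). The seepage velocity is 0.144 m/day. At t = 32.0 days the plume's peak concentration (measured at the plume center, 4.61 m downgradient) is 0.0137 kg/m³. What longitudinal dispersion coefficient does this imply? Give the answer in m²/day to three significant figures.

0.545 m²/day

At the plume center C_max = M/(n_e·A·√(4πDt)), so D = M²/(4πt·(n_e·A·C_max)²).
n_e·A·C_max = 0.45 × 8.91 × 0.0137 = 0.05493 kg/m.
D = 0.813²/(4π × 32.0 × 0.05493²) = 0.545 m²/day.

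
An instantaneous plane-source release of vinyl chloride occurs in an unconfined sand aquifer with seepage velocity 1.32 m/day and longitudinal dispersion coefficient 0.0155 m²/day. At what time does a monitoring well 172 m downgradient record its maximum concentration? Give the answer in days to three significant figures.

130 days

For the 1D instantaneous-source solution, setting ∂C/∂t = 0 at fixed x gives v²t² + 2Dt − x² = 0, so t = (√(D² + v²x²) − D)/v².
√(D² + v²x²) = √(0.0155² + 1.32² × 172²) = 227.0; v² = 1.7424.
t = (227.0 − 0.0155)/1.7424 = 130 days (vs. the pure-advection estimate x/v = 130 d).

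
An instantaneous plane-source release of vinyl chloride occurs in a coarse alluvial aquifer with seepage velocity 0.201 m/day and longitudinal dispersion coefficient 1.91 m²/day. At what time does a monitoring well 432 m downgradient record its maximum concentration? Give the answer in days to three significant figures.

For the 1D instantaneous-source solution, setting ∂C/∂t = 0 at fixed x gives v²t² + 2Dt − x² = 0, so t = (√(D² + v²x²) − D)/v².
√(D² + v²x²) = √(1.91² + 0.201² × 432²) = 86.85; v² = 0.040401.
t = (86.85 − 1.91)/0.040401 = 2100 days (vs. the pure-advection estimate x/v = 2150 d).

2100 days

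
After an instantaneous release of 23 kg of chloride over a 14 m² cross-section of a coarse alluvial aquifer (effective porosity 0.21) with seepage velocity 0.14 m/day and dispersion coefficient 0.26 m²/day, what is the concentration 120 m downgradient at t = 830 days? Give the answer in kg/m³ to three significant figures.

For an instantaneous plane source, C(x,t) = M/(n_e·A·√(4πDt)) · exp(−(x−vt)²/(4Dt)), with n_e·A the pore (flow) area.
Plume center vt = 0.14 × 830 = 116.2 m, so the well at 120 m is 3.8 m downgradient of the peak.
√(4πDt) = 52.08 m, giving peak height M/(n_e·A·√(4πDt)) = 23/(0.21 × 14 × 52.08) = 0.1502 kg/m³.
(x−vt)²/(4Dt) = (3.8)²/(4 × 0.26 × 830) = 0.01673; exp(−0.01673) = 0.9834.
C = 0.1502 × 0.9834 = 0.148 kg/m³.

0.148 kg/m³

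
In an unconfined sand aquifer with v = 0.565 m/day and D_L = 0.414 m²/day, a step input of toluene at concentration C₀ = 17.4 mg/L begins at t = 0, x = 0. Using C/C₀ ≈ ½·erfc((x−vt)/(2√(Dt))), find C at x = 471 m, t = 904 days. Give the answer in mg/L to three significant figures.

16.1 mg/L

For a continuous step input, C/C₀ ≈ ½·erfc((x−vt)/(2√(Dt))).
vt = 0.565 × 904 = 510.76 m and 2√(Dt) = 2√(0.414 × 904) = 38.69 m.
Argument (x−vt)/(2√(Dt)) = (471 − 510.76)/38.69 = -1.028; ½·erfc(-1.028) = 0.9270.
C = 17.4 × 0.9270 = 16.1 mg/L.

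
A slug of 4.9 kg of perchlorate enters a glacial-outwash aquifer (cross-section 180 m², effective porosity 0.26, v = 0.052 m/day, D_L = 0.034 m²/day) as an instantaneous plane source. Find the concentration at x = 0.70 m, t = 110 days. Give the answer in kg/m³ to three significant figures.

For an instantaneous plane source, C(x,t) = M/(n_e·A·√(4πDt)) · exp(−(x−vt)²/(4Dt)), with n_e·A the pore (flow) area.
Plume center vt = 0.052 × 110 = 5.72 m, so the well at 0.70 m is 5.02 m upgradient of the peak.
√(4πDt) = 6.856 m, giving peak height M/(n_e·A·√(4πDt)) = 4.9/(0.26 × 180 × 6.856) = 0.01527 kg/m³.
(x−vt)²/(4Dt) = (-5.02)²/(4 × 0.034 × 110) = 1.685; exp(−1.685) = 0.1854.
C = 0.01527 × 0.1854 = 0.00283 kg/m³.

0.00283 kg/m³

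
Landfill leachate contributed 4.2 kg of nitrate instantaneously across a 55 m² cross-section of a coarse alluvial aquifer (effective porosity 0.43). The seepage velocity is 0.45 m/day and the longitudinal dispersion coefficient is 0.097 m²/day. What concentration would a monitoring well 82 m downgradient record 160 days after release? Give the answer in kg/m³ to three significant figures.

0.00254 kg/m³

For an instantaneous plane source, C(x,t) = M/(n_e·A·√(4πDt)) · exp(−(x−vt)²/(4Dt)), with n_e·A the pore (flow) area.
Plume center vt = 0.45 × 160 = 72 m, so the well at 82 m is 10 m downgradient of the peak.
√(4πDt) = 13.97 m, giving peak height M/(n_e·A·√(4πDt)) = 4.2/(0.43 × 55 × 13.97) = 0.01271 kg/m³.
(x−vt)²/(4Dt) = (10)²/(4 × 0.097 × 160) = 1.611; exp(−1.611) = 0.1997.
C = 0.01271 × 0.1997 = 0.00254 kg/m³.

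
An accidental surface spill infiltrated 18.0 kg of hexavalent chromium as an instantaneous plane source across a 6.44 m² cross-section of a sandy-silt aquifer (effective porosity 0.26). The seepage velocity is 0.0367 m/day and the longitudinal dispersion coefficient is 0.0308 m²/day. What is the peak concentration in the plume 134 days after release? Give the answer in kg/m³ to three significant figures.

The peak of an instantaneous 1D plume sits at x = vt; there the Gaussian factor is 1 and C_max = M/(n_e·A·√(4πDt)), where n_e·A is the pore area the mass is dissolved in.
√(4πDt) = √(4π × 0.0308 × 134) = 7.202 m, so C_max = 18.0/(0.26 × 6.44 × 7.202) = 1.49 kg/m³.

1.49 kg/m³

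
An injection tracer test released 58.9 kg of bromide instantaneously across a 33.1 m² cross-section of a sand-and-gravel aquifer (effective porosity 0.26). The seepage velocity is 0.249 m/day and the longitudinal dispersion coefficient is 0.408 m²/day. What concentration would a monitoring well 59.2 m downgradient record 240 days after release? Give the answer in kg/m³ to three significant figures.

0.195 kg/m³

For an instantaneous plane source, C(x,t) = M/(n_e·A·√(4πDt)) · exp(−(x−vt)²/(4Dt)), with n_e·A the pore (flow) area.
Plume center vt = 0.249 × 240 = 59.76 m, so the well at 59.2 m is 0.56 m upgradient of the peak.
√(4πDt) = 35.08 m, giving peak height M/(n_e·A·√(4πDt)) = 58.9/(0.26 × 33.1 × 35.08) = 0.1951 kg/m³.
(x−vt)²/(4Dt) = (-0.56)²/(4 × 0.408 × 240) = 0.0008007; exp(−0.0008007) = 0.9992.
C = 0.1951 × 0.9992 = 0.195 kg/m³.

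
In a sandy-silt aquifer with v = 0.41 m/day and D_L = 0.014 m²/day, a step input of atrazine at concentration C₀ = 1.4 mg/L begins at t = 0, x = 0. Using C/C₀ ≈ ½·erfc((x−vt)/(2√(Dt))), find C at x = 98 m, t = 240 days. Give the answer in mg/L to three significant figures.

0.786 mg/L

For a continuous step input, C/C₀ ≈ ½·erfc((x−vt)/(2√(Dt))).
vt = 0.41 × 240 = 98.4 m and 2√(Dt) = 2√(0.014 × 240) = 3.666 m.
Argument (x−vt)/(2√(Dt)) = (98 − 98.4)/3.666 = -0.1091; ½·erfc(-0.1091) = 0.5613.
C = 1.4 × 0.5613 = 0.786 mg/L.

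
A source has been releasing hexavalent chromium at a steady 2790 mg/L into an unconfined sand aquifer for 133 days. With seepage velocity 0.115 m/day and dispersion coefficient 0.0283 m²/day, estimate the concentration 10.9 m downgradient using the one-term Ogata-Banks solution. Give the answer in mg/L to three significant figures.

For a continuous step input, C/C₀ ≈ ½·erfc((x−vt)/(2√(Dt))).
vt = 0.115 × 133 = 15.295 m and 2√(Dt) = 2√(0.0283 × 133) = 3.880 m.
Argument (x−vt)/(2√(Dt)) = (10.9 − 15.295)/3.880 = -1.133; ½·erfc(-1.133) = 0.9455.
C = 2790 × 0.9455 = 2640 mg/L.

2640 mg/L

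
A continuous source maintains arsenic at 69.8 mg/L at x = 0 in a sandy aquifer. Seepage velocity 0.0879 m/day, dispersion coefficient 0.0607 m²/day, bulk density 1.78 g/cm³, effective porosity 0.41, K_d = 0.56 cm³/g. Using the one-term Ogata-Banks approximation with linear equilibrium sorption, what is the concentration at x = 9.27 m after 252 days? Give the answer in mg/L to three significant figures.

12.1 mg/L

Retardation factor R = 1 + ρ_b·K_d/n = 1 + 1.78 × 0.56/0.41 = 3.431.
Sorption retards both mechanisms: v_R = v/R = 0.02562 m/day, D_R = D/R = 0.01769 m²/day.
v_R·t = 0.02562 × 252 = 6.45624 m; 2√(D_R t) = 4.223 m; argument = (9.27 − 6.45624)/4.223 = 0.6663.
C = C₀ × ½·erfc(0.6663) = 69.8 × 0.1730 = 12.1 mg/L.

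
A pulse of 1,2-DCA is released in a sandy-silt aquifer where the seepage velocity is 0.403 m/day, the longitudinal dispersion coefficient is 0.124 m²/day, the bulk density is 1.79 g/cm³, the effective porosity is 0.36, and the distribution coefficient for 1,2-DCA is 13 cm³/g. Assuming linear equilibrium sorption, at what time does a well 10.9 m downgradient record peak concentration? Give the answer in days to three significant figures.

Retardation factor R = 1 + ρ_b·K_d/n = 1 + 1.79 × 13/0.36 = 65.64.
Sorption retards both mechanisms: v_R = v/R = 0.006140 m/day, D_R = D/R = 0.001889 m²/day.
Peak time from v_R²t² + 2D_R t − x² = 0: t = (√(D_R² + v_R²x²) − D_R)/v_R².
√(D_R² + v_R²x²) = √(0.001889² + 0.006140² × 10.9²) = 0.06695; v_R² = 3.770e-05.
t = (0.06695 − 0.001889)/3.770e-05 = 1730 days.

1730 days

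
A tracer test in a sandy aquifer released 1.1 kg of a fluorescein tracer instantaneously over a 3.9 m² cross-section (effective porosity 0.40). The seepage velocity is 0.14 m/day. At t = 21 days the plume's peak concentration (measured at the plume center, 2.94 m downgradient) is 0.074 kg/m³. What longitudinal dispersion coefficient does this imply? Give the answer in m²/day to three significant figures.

0.344 m²/day

At the plume center C_max = M/(n_e·A·√(4πDt)), so D = M²/(4πt·(n_e·A·C_max)²).
n_e·A·C_max = 0.40 × 3.9 × 0.074 = 0.1154 kg/m.
D = 1.1²/(4π × 21 × 0.1154²) = 0.344 m²/day.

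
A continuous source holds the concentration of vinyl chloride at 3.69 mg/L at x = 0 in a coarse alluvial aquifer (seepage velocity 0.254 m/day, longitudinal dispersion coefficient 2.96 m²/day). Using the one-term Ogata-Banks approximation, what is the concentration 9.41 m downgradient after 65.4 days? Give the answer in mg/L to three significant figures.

2.37 mg/L

For a continuous step input, C/C₀ ≈ ½·erfc((x−vt)/(2√(Dt))).
vt = 0.254 × 65.4 = 16.6116 m and 2√(Dt) = 2√(2.96 × 65.4) = 27.83 m.
Argument (x−vt)/(2√(Dt)) = (9.41 − 16.6116)/27.83 = -0.2588; ½·erfc(-0.2588) = 0.6428.
C = 3.69 × 0.6428 = 2.37 mg/L.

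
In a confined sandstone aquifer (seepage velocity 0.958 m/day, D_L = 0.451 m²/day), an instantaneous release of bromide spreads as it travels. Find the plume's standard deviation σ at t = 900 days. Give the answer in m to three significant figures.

28.5 m

Dispersive spreading gives a Gaussian with σ² = 2Dt; advection only shifts the center.
σ = √(2 × 0.451 × 900) = 28.5 m.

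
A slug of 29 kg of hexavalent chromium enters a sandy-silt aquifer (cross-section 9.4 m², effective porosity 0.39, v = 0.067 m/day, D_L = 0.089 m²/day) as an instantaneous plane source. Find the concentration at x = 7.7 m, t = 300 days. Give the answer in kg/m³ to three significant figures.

0.102 kg/m³

For an instantaneous plane source, C(x,t) = M/(n_e·A·√(4πDt)) · exp(−(x−vt)²/(4Dt)), with n_e·A the pore (flow) area.
Plume center vt = 0.067 × 300 = 20.1 m, so the well at 7.7 m is 12.4 m upgradient of the peak.
√(4πDt) = 18.32 m, giving peak height M/(n_e·A·√(4πDt)) = 29/(0.39 × 9.4 × 18.32) = 0.4318 kg/m³.
(x−vt)²/(4Dt) = (-12.4)²/(4 × 0.089 × 300) = 1.440; exp(−1.440) = 0.2369.
C = 0.4318 × 0.2369 = 0.102 kg/m³.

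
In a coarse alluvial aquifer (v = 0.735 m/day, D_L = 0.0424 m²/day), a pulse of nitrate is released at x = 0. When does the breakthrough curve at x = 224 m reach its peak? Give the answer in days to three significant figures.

For the 1D instantaneous-source solution, setting ∂C/∂t = 0 at fixed x gives v²t² + 2Dt − x² = 0, so t = (√(D² + v²x²) − D)/v².
√(D² + v²x²) = √(0.0424² + 0.735² × 224²) = 164.6; v² = 0.540225.
t = (164.6 − 0.0424)/0.540225 = 305 days (vs. the pure-advection estimate x/v = 305 d).

305 days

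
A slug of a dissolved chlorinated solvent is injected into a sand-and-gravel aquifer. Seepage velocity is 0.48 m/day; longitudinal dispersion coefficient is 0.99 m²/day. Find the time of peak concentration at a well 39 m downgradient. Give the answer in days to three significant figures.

77.1 days

For the 1D instantaneous-source solution, setting ∂C/∂t = 0 at fixed x gives v²t² + 2Dt − x² = 0, so t = (√(D² + v²x²) − D)/v².
√(D² + v²x²) = √(0.99² + 0.48² × 39²) = 18.75; v² = 0.2304.
t = (18.75 − 0.99)/0.2304 = 77.1 days (vs. the pure-advection estimate x/v = 81.2 d).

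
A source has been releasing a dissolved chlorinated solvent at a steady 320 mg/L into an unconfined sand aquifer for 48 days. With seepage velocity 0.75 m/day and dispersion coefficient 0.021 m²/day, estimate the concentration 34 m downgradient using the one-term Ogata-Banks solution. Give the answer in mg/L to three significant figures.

For a continuous step input, C/C₀ ≈ ½·erfc((x−vt)/(2√(Dt))).
vt = 0.75 × 48 = 36 m and 2√(Dt) = 2√(0.021 × 48) = 2.008 m.
Argument (x−vt)/(2√(Dt)) = (34 − 36)/2.008 = -0.9960; ½·erfc(-0.9960) = 0.9205.
C = 320 × 0.9205 = 295 mg/L.

295 mg/L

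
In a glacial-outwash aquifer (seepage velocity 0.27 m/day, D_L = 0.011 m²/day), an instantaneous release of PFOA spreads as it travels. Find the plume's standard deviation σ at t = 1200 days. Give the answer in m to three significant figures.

5.14 m

Dispersive spreading gives a Gaussian with σ² = 2Dt; advection only shifts the center.
σ = √(2 × 0.011 × 1200) = 5.14 m.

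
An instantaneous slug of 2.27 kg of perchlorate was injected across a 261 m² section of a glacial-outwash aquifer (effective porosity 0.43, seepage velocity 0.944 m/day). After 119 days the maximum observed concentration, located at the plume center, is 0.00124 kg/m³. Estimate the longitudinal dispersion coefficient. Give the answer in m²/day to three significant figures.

0.178 m²/day

At the plume center C_max = M/(n_e·A·√(4πDt)), so D = M²/(4πt·(n_e·A·C_max)²).
n_e·A·C_max = 0.43 × 261 × 0.00124 = 0.1392 kg/m.
D = 2.27²/(4π × 119 × 0.1392²) = 0.178 m²/day.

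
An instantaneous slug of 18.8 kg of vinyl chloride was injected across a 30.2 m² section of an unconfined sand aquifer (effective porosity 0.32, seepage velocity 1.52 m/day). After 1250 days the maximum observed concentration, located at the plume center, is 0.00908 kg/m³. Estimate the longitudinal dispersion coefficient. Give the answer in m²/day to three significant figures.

2.92 m²/day

At the plume center C_max = M/(n_e·A·√(4πDt)), so D = M²/(4πt·(n_e·A·C_max)²).
n_e·A·C_max = 0.32 × 30.2 × 0.00908 = 0.08775 kg/m.
D = 18.8²/(4π × 1250 × 0.08775²) = 2.92 m²/day.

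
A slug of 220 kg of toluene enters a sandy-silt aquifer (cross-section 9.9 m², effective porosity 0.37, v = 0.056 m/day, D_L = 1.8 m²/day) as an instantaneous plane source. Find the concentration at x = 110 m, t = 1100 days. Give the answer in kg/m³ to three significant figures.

0.283 kg/m³

For an instantaneous plane source, C(x,t) = M/(n_e·A·√(4πDt)) · exp(−(x−vt)²/(4Dt)), with n_e·A the pore (flow) area.
Plume center vt = 0.056 × 1100 = 61.6 m, so the well at 110 m is 48.4 m downgradient of the peak.
√(4πDt) = 157.7 m, giving peak height M/(n_e·A·√(4πDt)) = 220/(0.37 × 9.9 × 157.7) = 0.3809 kg/m³.
(x−vt)²/(4Dt) = (48.4)²/(4 × 1.8 × 1100) = 0.2958; exp(−0.2958) = 0.7439.
C = 0.3809 × 0.7439 = 0.283 kg/m³.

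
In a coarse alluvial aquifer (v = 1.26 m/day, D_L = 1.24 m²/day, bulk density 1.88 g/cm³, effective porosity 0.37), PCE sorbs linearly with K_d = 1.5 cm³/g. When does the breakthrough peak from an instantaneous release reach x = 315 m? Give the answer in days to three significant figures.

Retardation factor R = 1 + ρ_b·K_d/n = 1 + 1.88 × 1.5/0.37 = 8.622.
Sorption retards both mechanisms: v_R = v/R = 0.1461 m/day, D_R = D/R = 0.1438 m²/day.
Peak time from v_R²t² + 2D_R t − x² = 0: t = (√(D_R² + v_R²x²) − D_R)/v_R².
√(D_R² + v_R²x²) = √(0.1438² + 0.1461² × 315²) = 46.02; v_R² = 0.02135.
t = (46.02 − 0.1438)/0.02135 = 2150 days.

2150 days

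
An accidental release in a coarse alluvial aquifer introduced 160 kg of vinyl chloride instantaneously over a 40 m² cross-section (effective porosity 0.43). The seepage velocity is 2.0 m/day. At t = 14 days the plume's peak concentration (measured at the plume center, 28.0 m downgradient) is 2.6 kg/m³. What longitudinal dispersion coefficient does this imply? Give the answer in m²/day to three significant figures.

0.0728 m²/day

At the plume center C_max = M/(n_e·A·√(4πDt)), so D = M²/(4πt·(n_e·A·C_max)²).
n_e·A·C_max = 0.43 × 40 × 2.6 = 44.72 kg/m.
D = 160²/(4π × 14 × 44.72²) = 0.0728 m²/day.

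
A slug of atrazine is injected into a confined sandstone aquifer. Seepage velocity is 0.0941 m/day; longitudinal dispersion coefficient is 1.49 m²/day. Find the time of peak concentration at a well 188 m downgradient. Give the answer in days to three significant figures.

1840 days

For the 1D instantaneous-source solution, setting ∂C/∂t = 0 at fixed x gives v²t² + 2Dt − x² = 0, so t = (√(D² + v²x²) − D)/v².
√(D² + v²x²) = √(1.49² + 0.0941² × 188²) = 17.75; v² = 0.00885481.
t = (17.75 − 1.49)/0.00885481 = 1840 days (vs. the pure-advection estimate x/v = 2000 d).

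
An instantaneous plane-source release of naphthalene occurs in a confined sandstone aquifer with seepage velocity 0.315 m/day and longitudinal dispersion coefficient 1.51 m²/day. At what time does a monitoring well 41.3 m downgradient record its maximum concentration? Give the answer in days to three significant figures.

For the 1D instantaneous-source solution, setting ∂C/∂t = 0 at fixed x gives v²t² + 2Dt − x² = 0, so t = (√(D² + v²x²) − D)/v².
√(D² + v²x²) = √(1.51² + 0.315² × 41.3²) = 13.10; v² = 0.099225.
t = (13.10 − 1.51)/0.099225 = 117 days (vs. the pure-advection estimate x/v = 131 d).

117 days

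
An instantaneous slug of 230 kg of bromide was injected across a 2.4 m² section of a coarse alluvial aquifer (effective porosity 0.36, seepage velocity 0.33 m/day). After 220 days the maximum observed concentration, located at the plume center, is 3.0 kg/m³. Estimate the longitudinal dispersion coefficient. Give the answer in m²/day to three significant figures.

At the plume center C_max = M/(n_e·A·√(4πDt)), so D = M²/(4πt·(n_e·A·C_max)²).
n_e·A·C_max = 0.36 × 2.4 × 3.0 = 2.592 kg/m.
D = 230²/(4π × 220 × 2.592²) = 2.85 m²/day.

2.85 m²/day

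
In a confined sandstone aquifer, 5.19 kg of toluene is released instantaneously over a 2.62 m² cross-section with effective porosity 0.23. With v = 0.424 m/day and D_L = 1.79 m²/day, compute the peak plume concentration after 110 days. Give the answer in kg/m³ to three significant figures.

0.173 kg/m³

The peak of an instantaneous 1D plume sits at x = vt; there the Gaussian factor is 1 and C_max = M/(n_e·A·√(4πDt)), where n_e·A is the pore area the mass is dissolved in.
√(4πDt) = √(4π × 1.79 × 110) = 49.74 m, so C_max = 5.19/(0.23 × 2.62 × 49.74) = 0.173 kg/m³.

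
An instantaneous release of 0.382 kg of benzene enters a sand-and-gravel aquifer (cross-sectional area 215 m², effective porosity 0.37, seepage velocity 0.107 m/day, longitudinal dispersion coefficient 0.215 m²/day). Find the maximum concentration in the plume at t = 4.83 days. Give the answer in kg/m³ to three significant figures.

The peak of an instantaneous 1D plume sits at x = vt; there the Gaussian factor is 1 and C_max = M/(n_e·A·√(4πDt)), where n_e·A is the pore area the mass is dissolved in.
√(4πDt) = √(4π × 0.215 × 4.83) = 3.612 m, so C_max = 0.382/(0.37 × 215 × 3.612) = 0.00133 kg/m³.

0.00133 kg/m³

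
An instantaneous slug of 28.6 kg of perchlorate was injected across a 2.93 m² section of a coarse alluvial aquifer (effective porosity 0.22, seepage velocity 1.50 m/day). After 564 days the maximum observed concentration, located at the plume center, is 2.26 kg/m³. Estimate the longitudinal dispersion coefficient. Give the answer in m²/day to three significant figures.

0.0544 m²/day

At the plume center C_max = M/(n_e·A·√(4πDt)), so D = M²/(4πt·(n_e·A·C_max)²).
n_e·A·C_max = 0.22 × 2.93 × 2.26 = 1.457 kg/m.
D = 28.6²/(4π × 564 × 1.457²) = 0.0544 m²/day.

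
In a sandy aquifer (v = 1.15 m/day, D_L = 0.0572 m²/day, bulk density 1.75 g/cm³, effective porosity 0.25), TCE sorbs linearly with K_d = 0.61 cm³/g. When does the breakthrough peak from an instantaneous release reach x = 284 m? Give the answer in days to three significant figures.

1300 days

Retardation factor R = 1 + ρ_b·K_d/n = 1 + 1.75 × 0.61/0.25 = 5.270.
Sorption retards both mechanisms: v_R = v/R = 0.2182 m/day, D_R = D/R = 0.01085 m²/day.
Peak time from v_R²t² + 2D_R t − x² = 0: t = (√(D_R² + v_R²x²) − D_R)/v_R².
√(D_R² + v_R²x²) = √(0.01085² + 0.2182² × 284²) = 61.97; v_R² = 0.04761.
t = (61.97 − 0.01085)/0.04761 = 1300 days.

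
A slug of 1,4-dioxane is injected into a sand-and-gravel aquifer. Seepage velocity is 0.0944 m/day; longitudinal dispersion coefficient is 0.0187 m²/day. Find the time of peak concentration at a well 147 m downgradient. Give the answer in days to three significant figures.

1560 days

For the 1D instantaneous-source solution, setting ∂C/∂t = 0 at fixed x gives v²t² + 2Dt − x² = 0, so t = (√(D² + v²x²) − D)/v².
√(D² + v²x²) = √(0.0187² + 0.0944² × 147²) = 13.88; v² = 0.00891136.
t = (13.88 − 0.0187)/0.00891136 = 1560 days (vs. the pure-advection estimate x/v = 1560 d).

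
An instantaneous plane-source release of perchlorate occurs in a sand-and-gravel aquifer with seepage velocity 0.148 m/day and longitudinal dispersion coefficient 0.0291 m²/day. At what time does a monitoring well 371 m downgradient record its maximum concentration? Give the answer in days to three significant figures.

2510 days

For the 1D instantaneous-source solution, setting ∂C/∂t = 0 at fixed x gives v²t² + 2Dt − x² = 0, so t = (√(D² + v²x²) − D)/v².
√(D² + v²x²) = √(0.0291² + 0.148² × 371²) = 54.91; v² = 0.021904.
t = (54.91 − 0.0291)/0.021904 = 2510 days (vs. the pure-advection estimate x/v = 2510 d).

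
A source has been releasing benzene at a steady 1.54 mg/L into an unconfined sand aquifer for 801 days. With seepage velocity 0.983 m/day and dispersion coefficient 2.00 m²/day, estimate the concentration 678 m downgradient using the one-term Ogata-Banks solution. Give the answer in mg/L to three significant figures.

1.50 mg/L

For a continuous step input, C/C₀ ≈ ½·erfc((x−vt)/(2√(Dt))).
vt = 0.983 × 801 = 787.383 m and 2√(Dt) = 2√(2.00 × 801) = 80.05 m.
Argument (x−vt)/(2√(Dt)) = (678 − 787.383)/80.05 = -1.366; ½·erfc(-1.366) = 0.9733.
C = 1.54 × 0.9733 = 1.50 mg/L.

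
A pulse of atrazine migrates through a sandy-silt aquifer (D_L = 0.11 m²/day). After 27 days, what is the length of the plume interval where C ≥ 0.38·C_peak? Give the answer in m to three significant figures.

The plume is Gaussian with σ = √(2Dt) = √(2 × 0.11 × 27) = 2.437 m.
C/C_peak = exp(−Δx²/(2σ²)) = 0.38 ⇒ Δx = σ·√(−2 ln 0.38) = 2.437 × 1.391 = 3.390 m.
Width = 2Δx = 6.78 m.

6.78 m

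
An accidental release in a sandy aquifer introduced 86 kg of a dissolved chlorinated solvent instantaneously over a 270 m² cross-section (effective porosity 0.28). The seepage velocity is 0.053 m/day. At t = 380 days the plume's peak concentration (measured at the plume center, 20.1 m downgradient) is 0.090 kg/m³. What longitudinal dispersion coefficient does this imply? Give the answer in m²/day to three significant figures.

At the plume center C_max = M/(n_e·A·√(4πDt)), so D = M²/(4πt·(n_e·A·C_max)²).
n_e·A·C_max = 0.28 × 270 × 0.090 = 6.804 kg/m.
D = 86²/(4π × 380 × 6.804²) = 0.0335 m²/day.

0.0335 m²/day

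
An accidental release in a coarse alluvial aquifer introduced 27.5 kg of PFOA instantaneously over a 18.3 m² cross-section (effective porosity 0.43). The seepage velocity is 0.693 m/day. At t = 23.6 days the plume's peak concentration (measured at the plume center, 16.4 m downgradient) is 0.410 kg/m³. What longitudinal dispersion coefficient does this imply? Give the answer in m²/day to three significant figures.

At the plume center C_max = M/(n_e·A·√(4πDt)), so D = M²/(4πt·(n_e·A·C_max)²).
n_e·A·C_max = 0.43 × 18.3 × 0.410 = 3.226 kg/m.
D = 27.5²/(4π × 23.6 × 3.226²) = 0.245 m²/day.

0.245 m²/day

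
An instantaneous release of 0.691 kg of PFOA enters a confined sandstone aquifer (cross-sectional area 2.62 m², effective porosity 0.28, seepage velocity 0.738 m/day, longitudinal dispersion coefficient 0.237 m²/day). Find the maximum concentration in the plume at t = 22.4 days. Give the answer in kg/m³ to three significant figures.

0.115 kg/m³

The peak of an instantaneous 1D plume sits at x = vt; there the Gaussian factor is 1 and C_max = M/(n_e·A·√(4πDt)), where n_e·A is the pore area the mass is dissolved in.
√(4πDt) = √(4π × 0.237 × 22.4) = 8.168 m, so C_max = 0.691/(0.28 × 2.62 × 8.168) = 0.115 kg/m³.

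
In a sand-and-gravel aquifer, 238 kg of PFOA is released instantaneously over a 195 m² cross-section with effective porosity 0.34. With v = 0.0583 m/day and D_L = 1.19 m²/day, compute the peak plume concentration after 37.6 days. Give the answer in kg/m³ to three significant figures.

The peak of an instantaneous 1D plume sits at x = vt; there the Gaussian factor is 1 and C_max = M/(n_e·A·√(4πDt)), where n_e·A is the pore area the mass is dissolved in.
√(4πDt) = √(4π × 1.19 × 37.6) = 23.71 m, so C_max = 238/(0.34 × 195 × 23.71) = 0.151 kg/m³.

0.151 kg/m³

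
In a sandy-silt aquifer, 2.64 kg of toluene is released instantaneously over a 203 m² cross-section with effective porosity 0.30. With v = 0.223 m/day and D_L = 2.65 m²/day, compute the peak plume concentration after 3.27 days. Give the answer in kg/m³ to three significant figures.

0.00415 kg/m³

The peak of an instantaneous 1D plume sits at x = vt; there the Gaussian factor is 1 and C_max = M/(n_e·A·√(4πDt)), where n_e·A is the pore area the mass is dissolved in.
√(4πDt) = √(4π × 2.65 × 3.27) = 10.44 m, so C_max = 2.64/(0.30 × 203 × 10.44) = 0.00415 kg/m³.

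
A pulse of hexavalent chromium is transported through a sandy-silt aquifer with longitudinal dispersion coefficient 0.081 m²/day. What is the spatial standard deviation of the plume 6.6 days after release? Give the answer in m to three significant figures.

1.03 m

Dispersive spreading gives a Gaussian with σ² = 2Dt; advection only shifts the center.
σ = √(2 × 0.081 × 6.6) = 1.03 m.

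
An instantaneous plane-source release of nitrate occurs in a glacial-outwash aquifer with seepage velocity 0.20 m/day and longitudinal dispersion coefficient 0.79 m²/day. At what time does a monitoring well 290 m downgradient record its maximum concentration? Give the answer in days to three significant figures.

1430 days

For the 1D instantaneous-source solution, setting ∂C/∂t = 0 at fixed x gives v²t² + 2Dt − x² = 0, so t = (√(D² + v²x²) − D)/v².
√(D² + v²x²) = √(0.79² + 0.20² × 290²) = 58.01; v² = 0.04.
t = (58.01 − 0.79)/0.04 = 1430 days (vs. the pure-advection estimate x/v = 1450 d).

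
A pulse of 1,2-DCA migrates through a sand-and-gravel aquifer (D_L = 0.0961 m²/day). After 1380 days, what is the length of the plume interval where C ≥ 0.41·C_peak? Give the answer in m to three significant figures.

The plume is Gaussian with σ = √(2Dt) = √(2 × 0.0961 × 1380) = 16.29 m.
C/C_peak = exp(−Δx²/(2σ²)) = 0.41 ⇒ Δx = σ·√(−2 ln 0.41) = 16.29 × 1.335 = 21.75 m.
Width = 2Δx = 43.5 m.

43.5 m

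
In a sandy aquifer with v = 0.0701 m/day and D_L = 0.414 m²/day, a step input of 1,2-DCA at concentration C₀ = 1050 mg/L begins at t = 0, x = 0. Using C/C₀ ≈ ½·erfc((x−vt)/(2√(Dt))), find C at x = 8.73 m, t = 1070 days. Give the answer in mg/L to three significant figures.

For a continuous step input, C/C₀ ≈ ½·erfc((x−vt)/(2√(Dt))).
vt = 0.0701 × 1070 = 75.007 m and 2√(Dt) = 2√(0.414 × 1070) = 42.09 m.
Argument (x−vt)/(2√(Dt)) = (8.73 − 75.007)/42.09 = -1.575; ½·erfc(-1.575) = 0.9870.
C = 1050 × 0.9870 = 1040 mg/L.

1040 mg/L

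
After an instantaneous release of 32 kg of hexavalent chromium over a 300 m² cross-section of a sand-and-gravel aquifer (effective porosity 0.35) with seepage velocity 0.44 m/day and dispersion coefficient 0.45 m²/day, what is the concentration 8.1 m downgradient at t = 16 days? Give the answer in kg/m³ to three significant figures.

0.0308 kg/m³

For an instantaneous plane source, C(x,t) = M/(n_e·A·√(4πDt)) · exp(−(x−vt)²/(4Dt)), with n_e·A the pore (flow) area.
Plume center vt = 0.44 × 16 = 7.04 m, so the well at 8.1 m is 1.06 m downgradient of the peak.
√(4πDt) = 9.512 m, giving peak height M/(n_e·A·√(4πDt)) = 32/(0.35 × 300 × 9.512) = 0.03204 kg/m³.
(x−vt)²/(4Dt) = (1.06)²/(4 × 0.45 × 16) = 0.03901; exp(−0.03901) = 0.9617.
C = 0.03204 × 0.9617 = 0.0308 kg/m³.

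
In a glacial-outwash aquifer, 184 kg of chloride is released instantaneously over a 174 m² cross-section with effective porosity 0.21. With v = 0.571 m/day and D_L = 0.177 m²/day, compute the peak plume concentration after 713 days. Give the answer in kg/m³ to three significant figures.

0.126 kg/m³

The peak of an instantaneous 1D plume sits at x = vt; there the Gaussian factor is 1 and C_max = M/(n_e·A·√(4πDt)), where n_e·A is the pore area the mass is dissolved in.
√(4πDt) = √(4π × 0.177 × 713) = 39.82 m, so C_max = 184/(0.21 × 174 × 39.82) = 0.126 kg/m³.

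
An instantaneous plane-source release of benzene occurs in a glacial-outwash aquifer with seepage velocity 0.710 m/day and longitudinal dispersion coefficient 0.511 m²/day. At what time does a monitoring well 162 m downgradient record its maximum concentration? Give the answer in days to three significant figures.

For the 1D instantaneous-source solution, setting ∂C/∂t = 0 at fixed x gives v²t² + 2Dt − x² = 0, so t = (√(D² + v²x²) − D)/v².
√(D² + v²x²) = √(0.511² + 0.710² × 162²) = 115.0; v² = 0.5041.
t = (115.0 − 0.511)/0.5041 = 227 days (vs. the pure-advection estimate x/v = 228 d).

227 days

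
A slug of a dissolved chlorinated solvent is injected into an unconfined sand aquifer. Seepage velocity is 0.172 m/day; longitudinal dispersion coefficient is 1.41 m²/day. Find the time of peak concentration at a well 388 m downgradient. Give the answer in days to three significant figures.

For the 1D instantaneous-source solution, setting ∂C/∂t = 0 at fixed x gives v²t² + 2Dt − x² = 0, so t = (√(D² + v²x²) − D)/v².
√(D² + v²x²) = √(1.41² + 0.172² × 388²) = 66.75; v² = 0.029584.
t = (66.75 − 1.41)/0.029584 = 2210 days (vs. the pure-advection estimate x/v = 2260 d).

2210 days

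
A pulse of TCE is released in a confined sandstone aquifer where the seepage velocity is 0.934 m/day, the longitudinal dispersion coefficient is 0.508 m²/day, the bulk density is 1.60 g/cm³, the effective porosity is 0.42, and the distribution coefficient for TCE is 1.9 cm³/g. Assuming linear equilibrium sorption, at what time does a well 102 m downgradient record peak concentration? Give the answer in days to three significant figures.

Retardation factor R = 1 + ρ_b·K_d/n = 1 + 1.60 × 1.9/0.42 = 8.238.
Sorption retards both mechanisms: v_R = v/R = 0.1134 m/day, D_R = D/R = 0.06167 m²/day.
Peak time from v_R²t² + 2D_R t − x² = 0: t = (√(D_R² + v_R²x²) − D_R)/v_R².
√(D_R² + v_R²x²) = √(0.06167² + 0.1134² × 102²) = 11.57; v_R² = 0.01286.
t = (11.57 − 0.06167)/0.01286 = 895 days.

895 days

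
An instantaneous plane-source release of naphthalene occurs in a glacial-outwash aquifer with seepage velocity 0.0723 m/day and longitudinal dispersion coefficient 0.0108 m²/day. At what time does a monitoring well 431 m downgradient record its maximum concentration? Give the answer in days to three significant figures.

5960 days

For the 1D instantaneous-source solution, setting ∂C/∂t = 0 at fixed x gives v²t² + 2Dt − x² = 0, so t = (√(D² + v²x²) − D)/v².
√(D² + v²x²) = √(0.0108² + 0.0723² × 431²) = 31.16; v² = 0.00522729.
t = (31.16 − 0.0108)/0.00522729 = 5960 days (vs. the pure-advection estimate x/v = 5960 d).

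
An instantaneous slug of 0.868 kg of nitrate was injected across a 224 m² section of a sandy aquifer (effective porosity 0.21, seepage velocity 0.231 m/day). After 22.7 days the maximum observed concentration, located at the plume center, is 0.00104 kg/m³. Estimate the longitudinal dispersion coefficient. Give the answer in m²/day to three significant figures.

1.10 m²/day

At the plume center C_max = M/(n_e·A·√(4πDt)), so D = M²/(4πt·(n_e·A·C_max)²).
n_e·A·C_max = 0.21 × 224 × 0.00104 = 0.04892 kg/m.
D = 0.868²/(4π × 22.7 × 0.04892²) = 1.10 m²/day.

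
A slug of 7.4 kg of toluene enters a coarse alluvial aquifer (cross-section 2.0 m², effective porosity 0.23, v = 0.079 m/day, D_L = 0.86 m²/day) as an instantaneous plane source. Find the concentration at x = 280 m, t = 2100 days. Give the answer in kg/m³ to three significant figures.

For an instantaneous plane source, C(x,t) = M/(n_e·A·√(4πDt)) · exp(−(x−vt)²/(4Dt)), with n_e·A the pore (flow) area.
Plume center vt = 0.079 × 2100 = 165.9 m, so the well at 280 m is 114.1 m downgradient of the peak.
√(4πDt) = 150.6 m, giving peak height M/(n_e·A·√(4πDt)) = 7.4/(0.23 × 2.0 × 150.6) = 0.1068 kg/m³.
(x−vt)²/(4Dt) = (114.1)²/(4 × 0.86 × 2100) = 1.802; exp(−1.802) = 0.1650.
C = 0.1068 × 0.1650 = 0.0176 kg/m³.

0.0176 kg/m³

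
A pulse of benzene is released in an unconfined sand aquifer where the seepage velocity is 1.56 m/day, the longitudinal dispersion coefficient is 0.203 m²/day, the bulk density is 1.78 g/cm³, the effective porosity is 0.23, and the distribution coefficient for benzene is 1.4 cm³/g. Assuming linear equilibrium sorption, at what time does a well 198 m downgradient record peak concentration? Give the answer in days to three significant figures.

1500 days

Retardation factor R = 1 + ρ_b·K_d/n = 1 + 1.78 × 1.4/0.23 = 11.83.
Sorption retards both mechanisms: v_R = v/R = 0.1319 m/day, D_R = D/R = 0.01716 m²/day.
Peak time from v_R²t² + 2D_R t − x² = 0: t = (√(D_R² + v_R²x²) − D_R)/v_R².
√(D_R² + v_R²x²) = √(0.01716² + 0.1319² × 198²) = 26.12; v_R² = 0.01740.
t = (26.12 − 0.01716)/0.01740 = 1500 days.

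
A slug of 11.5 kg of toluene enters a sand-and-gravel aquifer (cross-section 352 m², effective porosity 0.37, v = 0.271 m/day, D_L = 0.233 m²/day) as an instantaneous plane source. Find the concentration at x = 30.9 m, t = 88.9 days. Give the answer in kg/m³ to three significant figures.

For an instantaneous plane source, C(x,t) = M/(n_e·A·√(4πDt)) · exp(−(x−vt)²/(4Dt)), with n_e·A the pore (flow) area.
Plume center vt = 0.271 × 88.9 = 24.0919 m, so the well at 30.9 m is 6.8081 m downgradient of the peak.
√(4πDt) = 16.13 m, giving peak height M/(n_e·A·√(4πDt)) = 11.5/(0.37 × 352 × 16.13) = 0.005474 kg/m³.
(x−vt)²/(4Dt) = (6.8081)²/(4 × 0.233 × 88.9) = 0.5594; exp(−0.5594) = 0.5716.
C = 0.005474 × 0.5716 = 0.00313 kg/m³.

0.00313 kg/m³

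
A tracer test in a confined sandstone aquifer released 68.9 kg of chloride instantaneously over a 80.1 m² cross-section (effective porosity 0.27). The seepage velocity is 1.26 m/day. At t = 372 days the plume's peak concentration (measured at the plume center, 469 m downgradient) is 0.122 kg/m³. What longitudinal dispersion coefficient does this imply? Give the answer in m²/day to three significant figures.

0.146 m²/day

At the plume center C_max = M/(n_e·A·√(4πDt)), so D = M²/(4πt·(n_e·A·C_max)²).
n_e·A·C_max = 0.27 × 80.1 × 0.122 = 2.638 kg/m.
D = 68.9²/(4π × 372 × 2.638²) = 0.146 m²/day.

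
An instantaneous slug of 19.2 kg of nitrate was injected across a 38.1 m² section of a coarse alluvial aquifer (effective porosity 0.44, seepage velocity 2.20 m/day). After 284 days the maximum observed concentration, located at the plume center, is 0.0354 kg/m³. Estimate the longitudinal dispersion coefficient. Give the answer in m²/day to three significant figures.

0.293 m²/day

At the plume center C_max = M/(n_e·A·√(4πDt)), so D = M²/(4πt·(n_e·A·C_max)²).
n_e·A·C_max = 0.44 × 38.1 × 0.0354 = 0.5934 kg/m.
D = 19.2²/(4π × 284 × 0.5934²) = 0.293 m²/day.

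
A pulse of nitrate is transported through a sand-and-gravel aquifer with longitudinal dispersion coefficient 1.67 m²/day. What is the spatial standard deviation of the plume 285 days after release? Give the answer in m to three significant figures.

Dispersive spreading gives a Gaussian with σ² = 2Dt; advection only shifts the center.
σ = √(2 × 1.67 × 285) = 30.9 m.

30.9 m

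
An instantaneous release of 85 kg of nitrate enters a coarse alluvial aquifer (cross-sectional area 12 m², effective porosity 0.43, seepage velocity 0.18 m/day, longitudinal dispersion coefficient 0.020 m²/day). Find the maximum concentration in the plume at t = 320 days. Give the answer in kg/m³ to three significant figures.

The peak of an instantaneous 1D plume sits at x = vt; there the Gaussian factor is 1 and C_max = M/(n_e·A·√(4πDt)), where n_e·A is the pore area the mass is dissolved in.
√(4πDt) = √(4π × 0.020 × 320) = 8.968 m, so C_max = 85/(0.43 × 12 × 8.968) = 1.84 kg/m³.

1.84 kg/m³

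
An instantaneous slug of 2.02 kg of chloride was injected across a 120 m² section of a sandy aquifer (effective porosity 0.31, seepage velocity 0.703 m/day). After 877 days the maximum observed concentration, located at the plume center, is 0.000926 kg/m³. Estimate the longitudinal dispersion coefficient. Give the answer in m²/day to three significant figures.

0.312 m²/day

At the plume center C_max = M/(n_e·A·√(4πDt)), so D = M²/(4πt·(n_e·A·C_max)²).
n_e·A·C_max = 0.31 × 120 × 0.000926 = 0.03445 kg/m.
D = 2.02²/(4π × 877 × 0.03445²) = 0.312 m²/day.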